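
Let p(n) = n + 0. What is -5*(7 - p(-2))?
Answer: -45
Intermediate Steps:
p(n) = n
-5*(7 - p(-2)) = -5*(7 - 1*(-2)) = -5*(7 + 2) = -5*9 = -45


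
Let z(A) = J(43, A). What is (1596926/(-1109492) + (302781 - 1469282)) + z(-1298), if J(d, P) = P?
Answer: -647832622517/554746 ≈ -1.1678e+6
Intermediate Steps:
z(A) = A
(1596926/(-1109492) + (302781 - 1469282)) + z(-1298) = (1596926/(-1109492) + (302781 - 1469282)) - 1298 = (1596926*(-1/1109492) - 1166501) - 1298 = (-798463/554746 - 1166501) - 1298 = -647112562209/554746 - 1298 = -647832622517/554746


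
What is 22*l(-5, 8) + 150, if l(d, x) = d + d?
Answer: -70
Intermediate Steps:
l(d, x) = 2*d
22*l(-5, 8) + 150 = 22*(2*(-5)) + 150 = 22*(-10) + 150 = -220 + 150 = -70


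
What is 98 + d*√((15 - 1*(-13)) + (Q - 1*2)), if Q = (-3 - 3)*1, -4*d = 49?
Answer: 98 - 49*√5/2 ≈ 43.216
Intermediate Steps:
d = -49/4 (d = -¼*49 = -49/4 ≈ -12.250)
Q = -6 (Q = -6*1 = -6)
98 + d*√((15 - 1*(-13)) + (Q - 1*2)) = 98 - 49*√((15 - 1*(-13)) + (-6 - 1*2))/4 = 98 - 49*√((15 + 13) + (-6 - 2))/4 = 98 - 49*√(28 - 8)/4 = 98 - 49*√5/2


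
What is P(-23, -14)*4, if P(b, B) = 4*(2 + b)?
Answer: -336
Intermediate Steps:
P(b, B) = 8 + 4*b
P(-23, -14)*4 = (8 + 4*(-23))*4 = (8 - 92)*4 = -84*4 = -336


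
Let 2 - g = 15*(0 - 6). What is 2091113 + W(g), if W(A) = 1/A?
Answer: 192382397/92 ≈ 2.0911e+6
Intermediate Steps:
g = 92 (g = 2 - 15*(0 - 6) = 2 - 15*(-6) = 2 - 1*(-90) = 2 + 90 = 92)
2091113 + W(g) = 2091113 + 1/92 = 192382397/92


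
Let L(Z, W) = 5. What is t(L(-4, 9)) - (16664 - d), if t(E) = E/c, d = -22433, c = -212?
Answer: -8288569/212 ≈ -39097.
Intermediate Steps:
t(E) = -E/212 (t(E) = E/(-212) = E*(-1/212) = -E/212)
t(L(-4, 9)) - (16664 - d) = -1/212*5 - (16664 - 1*(-22433)) = -5/212 - (16664 + 22433) = -5/212 - 1*39097 = -5/212 - 39097 = -8288569/212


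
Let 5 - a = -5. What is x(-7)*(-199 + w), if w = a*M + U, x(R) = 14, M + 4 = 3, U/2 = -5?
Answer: -3066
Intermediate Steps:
U = -10 (U = 2*(-5) = -10)
M = -1 (M = -4 + 3 = -1)
a = 10 (a = 5 - 1*(-5) = 5 + 5 = 10)
w = -20 (w = 10*(-1) - 10 = -10 - 10 = -20)
x(-7)*(-199 + w) = 14*(-199 - 20) = 14*(-219) = -3066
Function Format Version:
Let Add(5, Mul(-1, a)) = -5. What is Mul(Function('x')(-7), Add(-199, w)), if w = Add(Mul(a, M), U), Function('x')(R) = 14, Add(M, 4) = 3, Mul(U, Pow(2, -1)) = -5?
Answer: -3066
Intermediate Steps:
U = -10 (U = Mul(2, -5) = -10)
M = -1 (M = Add(-4, 3) = -1)
a = 10 (a = Add(5, Mul(-1, -5)) = Add(5, 5) = 10)
w = -20 (w = Add(Mul(10, -1), -10) = Add(-10, -10) = -20)
Mul(Function('x')(-7), Add(-199, w)) = Mul(14, Add(-199, -20)) = Mul(14, -219) = -3066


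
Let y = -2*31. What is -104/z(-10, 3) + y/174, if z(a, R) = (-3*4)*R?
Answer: 661/261 ≈ 2.5326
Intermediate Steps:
z(a, R) = -12*R
y = -62
-104/z(-10, 3) + y/174 = -104/((-12*3)) - 62/174 = -104/(-36) - 62*1/174 = -104*(-1/36) - 31/87 = 26/9 - 31/87 = 661/261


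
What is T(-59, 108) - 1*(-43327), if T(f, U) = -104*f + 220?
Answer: 49683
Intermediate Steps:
T(f, U) = 220 - 104*f
T(-59, 108) - 1*(-43327) = (220 - 104*(-59)) - 1*(-43327) = (220 + 6136) + 43327 = 6356 + 43327 = 49683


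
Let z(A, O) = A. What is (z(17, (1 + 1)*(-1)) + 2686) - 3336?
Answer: -633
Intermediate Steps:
(z(17, (1 + 1)*(-1)) + 2686) - 3336 = (17 + 2686) - 3336 = 2703 - 3336 = -633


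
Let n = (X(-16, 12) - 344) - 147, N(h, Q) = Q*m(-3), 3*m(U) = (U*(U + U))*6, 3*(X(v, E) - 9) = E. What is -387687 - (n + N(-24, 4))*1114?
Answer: -15611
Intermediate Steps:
X(v, E) = 9 + E/3
m(U) = 4*U**2 (m(U) = ((U*(U + U))*6)/3 = ((U*(2*U))*6)/3 = ((2*U**2)*6)/3 = (12*U**2)/3 = 4*U**2)
N(h, Q) = 36*Q (N(h, Q) = Q*(4*(-3)**2) = Q*(4*9) = Q*36 = 36*Q)
n = -478 (n = ((9 + (1/3)*12) - 344) - 147 = ((9 + 4) - 344) - 147 = (13 - 344) - 147 = -331 - 147 = -478)
-387687 - (n + N(-24, 4))*1114 = -387687 - (-478 + 36*4)*1114 = -387687 - (-478 + 144)*1114 = -387687 - (-334)*1114 = -387687 - 1*(-372076) = -387687 + 372076 = -15611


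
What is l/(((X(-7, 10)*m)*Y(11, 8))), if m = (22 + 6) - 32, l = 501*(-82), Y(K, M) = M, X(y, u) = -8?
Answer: -20541/128 ≈ -160.48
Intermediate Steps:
l = -41082
m = -4 (m = 28 - 32 = -4)
l/(((X(-7, 10)*m)*Y(11, 8))) = -41082/(-8*(-4)*8) = -41082/(32*8) = -41082/256 = -41082*1/256 = -20541/128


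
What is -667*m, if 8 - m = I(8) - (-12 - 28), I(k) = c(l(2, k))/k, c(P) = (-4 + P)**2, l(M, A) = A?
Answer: 22678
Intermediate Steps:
I(k) = (-4 + k)**2/k
m = -34 (m = 8 - ((-4 + 8)**2/8 - (-12 - 28)) = 8 - ((1/8)*4**2 - 1*(-40)) = 8 - ((1/8)*16 + 40) = 8 - (2 + 40) = 8 - 1*42 = 8 - 42 = -34)
-667*m = -667*(-34) = 22678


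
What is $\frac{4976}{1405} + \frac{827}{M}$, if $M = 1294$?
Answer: $\frac{7600879}{1818070} \approx 4.1807$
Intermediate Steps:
$\frac{4976}{1405} + \frac{827}{M} = \frac{4976}{1405} + \frac{827}{1294} = \frac{7600879}{1818070}$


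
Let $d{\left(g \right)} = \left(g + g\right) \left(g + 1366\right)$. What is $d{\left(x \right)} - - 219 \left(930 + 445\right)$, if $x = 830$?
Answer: $3946485$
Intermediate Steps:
$d{\left(g \right)} = 2 g \left(1366 + g\right)$
$d{\left(x \right)} - - 219 \left(930 + 445\right) = 2 \cdot 830 \left(1366 + 830\right) - - 219 \left(930 + 445\right) = 2 \cdot 830 \cdot 2196 - \left(-219\right) 1375 = 3645360 - -301125 = 3645360 + 301125 = 3946485$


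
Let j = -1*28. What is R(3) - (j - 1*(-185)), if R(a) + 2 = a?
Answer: -156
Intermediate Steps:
j = -28
R(a) = -2 + a
R(3) - (j - 1*(-185)) = (-2 + 3) - (-28 - 1*(-185)) = 1 - (-28 + 185) = 1 - 1*157 = 1 - 157 = -156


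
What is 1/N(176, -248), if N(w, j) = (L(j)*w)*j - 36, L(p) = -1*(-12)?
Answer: -1/523812 ≈ -1.9091e-6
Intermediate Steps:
L(p) = 12
N(w, j) = -36 + 12*j*w (N(w, j) = (12*w)*j - 36 = 12*j*w - 36 = -36 + 12*j*w)
1/N(176, -248) = 1/(-36 + 12*(-248)*176) = 1/(-36 - 523776) = 1/(-523812) = -1/523812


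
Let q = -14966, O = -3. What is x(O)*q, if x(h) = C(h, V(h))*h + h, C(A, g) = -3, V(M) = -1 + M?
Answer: -89796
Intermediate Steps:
x(h) = -2*h (x(h) = -3*h + h = -2*h)
x(O)*q = -2*(-3)*(-14966) = 6*(-14966) = -89796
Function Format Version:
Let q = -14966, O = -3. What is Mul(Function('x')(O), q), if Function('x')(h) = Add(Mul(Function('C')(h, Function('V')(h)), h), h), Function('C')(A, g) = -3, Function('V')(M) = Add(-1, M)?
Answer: -89796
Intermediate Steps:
Function('x')(h) = Mul(-2, h) (Function('x')(h) = Add(Mul(-3, h), h) = Mul(-2, h))
Mul(Function('x')(O), q) = Mul(Mul(-2, -3), -14966) = Mul(6, -14966) = -89796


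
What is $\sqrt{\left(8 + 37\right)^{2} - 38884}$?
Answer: $i \sqrt{36859} \approx 191.99 i$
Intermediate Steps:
$\sqrt{\left(8 + 37\right)^{2} - 38884} = \sqrt{45^{2} - 38884} = \sqrt{2025 - 38884} = \sqrt{-36859} = i \sqrt{36859}$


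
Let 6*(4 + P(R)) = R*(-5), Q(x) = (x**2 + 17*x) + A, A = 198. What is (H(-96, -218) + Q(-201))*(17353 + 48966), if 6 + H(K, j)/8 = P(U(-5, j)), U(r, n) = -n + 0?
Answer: 7092551774/3 ≈ 2.3642e+9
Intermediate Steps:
Q(x) = 198 + x**2 + 17*x (Q(x) = (x**2 + 17*x) + 198 = 198 + x**2 + 17*x)
U(r, n) = -n
P(R) = -4 - 5*R/6 (P(R) = -4 + (R*(-5))/6 = -4 + (-5*R)/6 = -4 - 5*R/6)
H(K, j) = -80 + 20*j/3 (H(K, j) = -48 + 8*(-4 - (-5)*j/6) = -48 + 8*(-4 + 5*j/6) = -48 + (-32 + 20*j/3) = -80 + 20*j/3)
(H(-96, -218) + Q(-201))*(17353 + 48966) = ((-80 + (20/3)*(-218)) + (198 + (-201)**2 + 17*(-201)))*(17353 + 48966) = ((-80 - 4360/3) + (198 + 40401 - 3417))*66319 = (-4600/3 + 37182)*66319 = (106946/3)*66319 = 7092551774/3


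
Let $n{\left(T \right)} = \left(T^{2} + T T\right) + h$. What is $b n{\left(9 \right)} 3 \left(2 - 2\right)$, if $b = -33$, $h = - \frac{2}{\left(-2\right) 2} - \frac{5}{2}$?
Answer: $0$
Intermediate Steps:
$h = -2$ ($h = - \frac{2}{-4} - \frac{5}{2} = \left(-2\right) \left(- \frac{1}{4}\right) - \frac{5}{2} = \frac{1}{2} - \frac{5}{2} = -2$)
$n{\left(T \right)} = -2 + 2 T^{2}$ ($n{\left(T \right)} = \left(T^{2} + T T\right) - 2 = \left(T^{2} + T^{2}\right) - 2 = 2 T^{2} - 2 = -2 + 2 T^{2}$)
$b n{\left(9 \right)} 3 \left(2 - 2\right) = - 33 \left(-2 + 2 \cdot 9^{2}\right) 3 \left(2 - 2\right) = - 33 \left(-2 + 2 \cdot 81\right) 3 \cdot 0 = - 33 \left(-2 + 162\right) 0 = \left(-33\right) 160 \cdot 0 = \left(-5280\right) 0 = 0$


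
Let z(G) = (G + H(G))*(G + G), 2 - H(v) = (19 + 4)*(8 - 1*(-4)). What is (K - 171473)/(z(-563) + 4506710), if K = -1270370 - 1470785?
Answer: -728157/1362293 ≈ -0.53451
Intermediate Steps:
H(v) = -274 (H(v) = 2 - (19 + 4)*(8 - 1*(-4)) = 2 - 23*(8 + 4) = 2 - 23*12 = 2 - 1*276 = 2 - 276 = -274)
z(G) = 2*G*(-274 + G) (z(G) = (G - 274)*(G + G) = (-274 + G)*(2*G) = 2*G*(-274 + G))
K = -2741155
(K - 171473)/(z(-563) + 4506710) = (-2741155 - 171473)/(2*(-563)*(-274 - 563) + 4506710) = -2912628/(2*(-563)*(-837) + 4506710) = -2912628/(942462 + 4506710) = -2912628/5449172 = -2912628*1/5449172 = -728157/1362293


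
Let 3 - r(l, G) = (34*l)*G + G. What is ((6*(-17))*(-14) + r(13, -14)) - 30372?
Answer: -22739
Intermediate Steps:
r(l, G) = 3 - G - 34*G*l (r(l, G) = 3 - ((34*l)*G + G) = 3 - (34*G*l + G) = 3 - (G + 34*G*l) = 3 + (-G - 34*G*l) = 3 - G - 34*G*l)
((6*(-17))*(-14) + r(13, -14)) - 30372 = ((6*(-17))*(-14) + (3 - 1*(-14) - 34*(-14)*13)) - 30372 = (-102*(-14) + (3 + 14 + 6188)) - 30372 = (1428 + 6205) - 30372 = 7633 - 30372 = -22739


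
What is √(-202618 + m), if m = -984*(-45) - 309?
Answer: I*√158647 ≈ 398.31*I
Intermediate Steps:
m = 43971 (m = -328*(-135) - 309 = 44280 - 309 = 43971)
√(-202618 + m) = √(-202618 + 43971) = √(-158647) = I*√158647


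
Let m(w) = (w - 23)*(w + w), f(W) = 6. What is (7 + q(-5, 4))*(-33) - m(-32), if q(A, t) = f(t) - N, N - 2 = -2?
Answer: -3949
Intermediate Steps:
N = 0 (N = 2 - 2 = 0)
q(A, t) = 6 (q(A, t) = 6 - 1*0 = 6 + 0 = 6)
m(w) = 2*w*(-23 + w) (m(w) = (-23 + w)*(2*w) = 2*w*(-23 + w))
(7 + q(-5, 4))*(-33) - m(-32) = (7 + 6)*(-33) - 2*(-32)*(-23 - 32) = 13*(-33) - 2*(-32)*(-55) = -429 - 1*3520 = -429 - 3520 = -3949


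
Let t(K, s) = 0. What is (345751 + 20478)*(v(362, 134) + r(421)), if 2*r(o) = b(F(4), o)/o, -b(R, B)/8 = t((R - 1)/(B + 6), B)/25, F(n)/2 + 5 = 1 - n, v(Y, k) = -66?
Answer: -24171114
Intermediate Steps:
F(n) = -8 - 2*n (F(n) = -10 + 2*(1 - n) = -10 + (2 - 2*n) = -8 - 2*n)
b(R, B) = 0 (b(R, B) = -0/25 = -8*0 = 0)
r(o) = 0 (r(o) = (0/o)/2 = (½)*0 = 0)
(345751 + 20478)*(v(362, 134) + r(421)) = (345751 + 20478)*(-66 + 0) = 366229*(-66) = -24171114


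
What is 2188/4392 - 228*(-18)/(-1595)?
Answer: -3633727/1751310 ≈ -2.0749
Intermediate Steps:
2188/4392 - 228*(-18)/(-1595) = 2188*(1/4392) + 4104*(-1/1595) = 547/1098 - 4104/1595 = -3633727/1751310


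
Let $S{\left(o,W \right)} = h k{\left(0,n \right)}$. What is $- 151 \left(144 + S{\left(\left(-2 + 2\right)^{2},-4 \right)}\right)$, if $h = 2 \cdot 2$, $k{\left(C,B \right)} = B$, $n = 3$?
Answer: $-23556$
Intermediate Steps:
$h = 4$
$S{\left(o,W \right)} = 12$ ($S{\left(o,W \right)} = 4 \cdot 3 = 12$)
$- 151 \left(144 + S{\left(\left(-2 + 2\right)^{2},-4 \right)}\right) = - 151 \left(144 + 12\right) = \left(-151\right) 156 = -23556$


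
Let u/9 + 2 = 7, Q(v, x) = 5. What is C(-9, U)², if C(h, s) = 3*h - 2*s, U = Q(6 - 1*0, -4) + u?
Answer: 16129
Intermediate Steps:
u = 45 (u = -18 + 9*7 = -18 + 63 = 45)
U = 50 (U = 5 + 45 = 50)
C(h, s) = -2*s + 3*h
C(-9, U)² = (-2*50 + 3*(-9))² = (-100 - 27)² = (-127)² = 16129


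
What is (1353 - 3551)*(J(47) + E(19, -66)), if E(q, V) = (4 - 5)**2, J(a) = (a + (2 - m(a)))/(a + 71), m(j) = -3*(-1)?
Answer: -180236/59 ≈ -3054.8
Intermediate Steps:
m(j) = 3
J(a) = (-1 + a)/(71 + a) (J(a) = (a + (2 - 1*3))/(a + 71) = (a + (2 - 3))/(71 + a) = (a - 1)/(71 + a) = (-1 + a)/(71 + a))
E(q, V) = 1 (E(q, V) = (-1)**2 = 1)
(1353 - 3551)*(J(47) + E(19, -66)) = (1353 - 3551)*((-1 + 47)/(71 + 47) + 1) = -2198*(46/118 + 1) = -2198*((1/118)*46 + 1) = -2198*(23/59 + 1) = -2198*82/59 = -180236/59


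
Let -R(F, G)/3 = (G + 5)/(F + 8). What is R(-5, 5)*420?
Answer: -4200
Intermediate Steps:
R(F, G) = -3*(5 + G)/(8 + F) (R(F, G) = -3*(G + 5)/(F + 8) = -3*(5 + G)/(8 + F))
R(-5, 5)*420 = (3*(-5 - 1*5)/(8 - 5))*420 = (3*(-5 - 5)/3)*420 = (3*(⅓)*(-10))*420 = -10*420 = -4200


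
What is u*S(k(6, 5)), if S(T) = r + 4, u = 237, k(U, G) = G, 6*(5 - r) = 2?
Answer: 2054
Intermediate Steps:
r = 14/3 (r = 5 - ⅙*2 = 5 - ⅓ = 14/3 ≈ 4.6667)
S(T) = 26/3 (S(T) = 14/3 + 4 = 26/3)
u*S(k(6, 5)) = 237*(26/3) = 2054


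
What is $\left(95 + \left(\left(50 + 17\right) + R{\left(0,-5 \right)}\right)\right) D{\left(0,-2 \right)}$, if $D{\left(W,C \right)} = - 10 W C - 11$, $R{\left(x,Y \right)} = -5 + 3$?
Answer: $-1760$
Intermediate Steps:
$R{\left(x,Y \right)} = -2$
$D{\left(W,C \right)} = -11 - 10 C W$ ($D{\left(W,C \right)} = - 10 C W - 11 = -11 - 10 C W$)
$\left(95 + \left(\left(50 + 17\right) + R{\left(0,-5 \right)}\right)\right) D{\left(0,-2 \right)} = \left(95 + \left(\left(50 + 17\right) - 2\right)\right) \left(-11 - \left(-20\right) 0\right) = \left(95 + \left(67 - 2\right)\right) \left(-11 + 0\right) = \left(95 + 65\right) \left(-11\right) = 160 \left(-11\right) = -1760$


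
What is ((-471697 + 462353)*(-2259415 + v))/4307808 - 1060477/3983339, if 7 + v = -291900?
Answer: 2967389123500873/536233112841 ≈ 5533.8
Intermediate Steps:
v = -291907 (v = -7 - 291900 = -291907)
((-471697 + 462353)*(-2259415 + v))/4307808 - 1060477/3983339 = ((-471697 + 462353)*(-2259415 - 291907))/4307808 - 1060477/3983339 = -9344*(-2551322)*(1/4307808) - 1060477*1/3983339 = 23839552768*(1/4307808) - 1060477/3983339 = 744986024/134619 - 1060477/3983339 = 2967389123500873/536233112841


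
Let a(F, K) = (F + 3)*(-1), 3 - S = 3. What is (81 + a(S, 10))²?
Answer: 6084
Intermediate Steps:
S = 0 (S = 3 - 1*3 = 3 - 3 = 0)
a(F, K) = -3 - F (a(F, K) = (3 + F)*(-1) = -3 - F)
(81 + a(S, 10))² = (81 + (-3 - 1*0))² = (81 + (-3 + 0))² = (81 - 3)² = 78² = 6084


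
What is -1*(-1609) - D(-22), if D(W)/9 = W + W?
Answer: 2005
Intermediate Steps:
D(W) = 18*W (D(W) = 9*(W + W) = 9*(2*W) = 18*W)
-1*(-1609) - D(-22) = -1*(-1609) - 18*(-22) = 1609 - 1*(-396) = 1609 + 396 = 2005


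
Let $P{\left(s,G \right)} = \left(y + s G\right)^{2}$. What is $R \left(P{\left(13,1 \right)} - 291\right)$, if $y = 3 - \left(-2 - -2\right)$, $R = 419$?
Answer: $-14665$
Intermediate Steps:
$y = 3$ ($y = 3 - \left(-2 + 2\right) = 3 - 0 = 3 + 0 = 3$)
$P{\left(s,G \right)} = \left(3 + G s\right)^{2}$ ($P{\left(s,G \right)} = \left(3 + s G\right)^{2} = \left(3 + G s\right)^{2}$)
$R \left(P{\left(13,1 \right)} - 291\right) = 419 \left(\left(3 + 1 \cdot 13\right)^{2} - 291\right) = 419 \left(\left(3 + 13\right)^{2} - 291\right) = 419 \left(16^{2} - 291\right) = 419 \left(256 - 291\right) = 419 \left(-35\right) = -14665$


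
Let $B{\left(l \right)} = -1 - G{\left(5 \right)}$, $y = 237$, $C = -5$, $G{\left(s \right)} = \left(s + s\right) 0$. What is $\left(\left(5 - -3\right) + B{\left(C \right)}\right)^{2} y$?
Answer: $11613$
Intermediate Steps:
$G{\left(s \right)} = 0$ ($G{\left(s \right)} = 2 s 0 = 0$)
$B{\left(l \right)} = -1$ ($B{\left(l \right)} = -1 - 0 = -1 + 0 = -1$)
$\left(\left(5 - -3\right) + B{\left(C \right)}\right)^{2} y = \left(\left(5 - -3\right) - 1\right)^{2} \cdot 237 = \left(\left(5 + 3\right) - 1\right)^{2} \cdot 237 = \left(8 - 1\right)^{2} \cdot 237 = 7^{2} \cdot 237 = 49 \cdot 237 = 11613$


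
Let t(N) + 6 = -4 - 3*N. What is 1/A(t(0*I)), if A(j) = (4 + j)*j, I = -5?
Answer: 1/60 ≈ 0.016667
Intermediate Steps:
t(N) = -10 - 3*N (t(N) = -6 + (-4 - 3*N) = -10 - 3*N)
A(j) = j*(4 + j)
1/A(t(0*I)) = 1/((-10 - 0*(-5))*(4 + (-10 - 0*(-5)))) = 1/((-10 - 3*0)*(4 + (-10 - 3*0))) = 1/((-10 + 0)*(4 + (-10 + 0))) = 1/(-10*(4 - 10)) = 1/(-10*(-6)) = 1/60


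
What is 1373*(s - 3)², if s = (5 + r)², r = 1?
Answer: 1495197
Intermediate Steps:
s = 36 (s = (5 + 1)² = 6² = 36)
1373*(s - 3)² = 1373*(36 - 3)² = 1373*33² = 1373*1089 = 1495197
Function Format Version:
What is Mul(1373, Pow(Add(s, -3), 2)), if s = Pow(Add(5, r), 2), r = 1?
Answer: 1495197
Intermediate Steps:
s = 36 (s = Pow(Add(5, 1), 2) = Pow(6, 2) = 36)
Mul(1373, Pow(Add(s, -3), 2)) = Mul(1373, Pow(Add(36, -3), 2)) = Mul(1373, Pow(33, 2)) = Mul(1373, 1089) = 1495197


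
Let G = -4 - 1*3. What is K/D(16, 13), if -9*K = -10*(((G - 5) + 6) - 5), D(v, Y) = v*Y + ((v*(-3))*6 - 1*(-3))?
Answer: 10/63 ≈ 0.15873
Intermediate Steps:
D(v, Y) = 3 - 18*v + Y*v (D(v, Y) = Y*v + (-3*v*6 + 3) = Y*v + (-18*v + 3) = Y*v + (3 - 18*v) = 3 - 18*v + Y*v)
G = -7 (G = -4 - 3 = -7)
K = -110/9 (K = -(-10)*(((-7 - 5) + 6) - 5)/9 = -(-10)*((-12 + 6) - 5)/9 = -(-10)*(-6 - 5)/9 = -(-10)*(-11)/9 = -1/9*110 = -110/9 ≈ -12.222)
K/D(16, 13) = -110/(9*(3 - 18*16 + 13*16)) = -110/(9*(3 - 288 + 208)) = -110/9/(-77) = -110/9*(-1/77) = 10/63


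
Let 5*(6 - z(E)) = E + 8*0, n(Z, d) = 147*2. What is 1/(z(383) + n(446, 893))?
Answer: 5/1117 ≈ 0.0044763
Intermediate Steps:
n(Z, d) = 294
z(E) = 6 - E/5 (z(E) = 6 - (E + 8*0)/5 = 6 - (E + 0)/5 = 6 - E/5)
1/(z(383) + n(446, 893)) = 1/((6 - ⅕*383) + 294) = 1/((6 - 383/5) + 294) = 1/(-353/5 + 294) = 1/(1117/5) = 5/1117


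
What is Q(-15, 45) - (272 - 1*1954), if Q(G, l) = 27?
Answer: 1709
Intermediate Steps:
Q(-15, 45) - (272 - 1*1954) = 27 - (272 - 1*1954) = 27 - (272 - 1954) = 27 - 1*(-1682) = 27 + 1682 = 1709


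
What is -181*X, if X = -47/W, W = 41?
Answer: 8507/41 ≈ 207.49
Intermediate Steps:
X = -47/41 ≈ -1.1463
-181*X = -181*(-47/41) = 8507/41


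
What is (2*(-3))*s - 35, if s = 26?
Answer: -191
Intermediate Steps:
(2*(-3))*s - 35 = (2*(-3))*26 - 35 = -6*26 - 35 = -156 - 35 = -191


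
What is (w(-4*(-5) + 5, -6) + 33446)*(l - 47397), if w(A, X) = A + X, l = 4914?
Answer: -1421693595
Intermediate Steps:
(w(-4*(-5) + 5, -6) + 33446)*(l - 47397) = (((-4*(-5) + 5) - 6) + 33446)*(4914 - 47397) = (((20 + 5) - 6) + 33446)*(-42483) = ((25 - 6) + 33446)*(-42483) = (19 + 33446)*(-42483) = 33465*(-42483) = -1421693595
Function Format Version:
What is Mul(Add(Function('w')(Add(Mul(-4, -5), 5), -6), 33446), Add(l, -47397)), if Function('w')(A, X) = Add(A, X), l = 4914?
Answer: -1421693595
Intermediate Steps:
Mul(Add(Function('w')(Add(Mul(-4, -5), 5), -6), 33446), Add(l, -47397)) = Mul(Add(Add(Add(Mul(-4, -5), 5), -6), 33446), Add(4914, -47397)) = Mul(Add(Add(Add(20, 5), -6), 33446), -42483) = Mul(Add(Add(25, -6), 33446), -42483) = Mul(Add(19, 33446), -42483) = Mul(33465, -42483) = -1421693595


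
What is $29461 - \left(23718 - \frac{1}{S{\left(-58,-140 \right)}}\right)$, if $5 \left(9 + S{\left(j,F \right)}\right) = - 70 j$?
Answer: $\frac{4611630}{803} \approx 5743.0$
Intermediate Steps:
$S{\left(j,F \right)} = -9 - 14 j$ ($S{\left(j,F \right)} = -9 + \frac{\left(-70\right) j}{5} = -9 - 14 j$)
$29461 - \left(23718 - \frac{1}{S{\left(-58,-140 \right)}}\right) = 29461 - \left(23718 - \frac{1}{-9 - -812}\right) = 29461 - \left(23718 - \frac{1}{-9 + 812}\right) = 29461 - \left(23718 - \frac{1}{803}\right) = 29461 + \left(\frac{1}{803} - 23718\right) = 29461 - \frac{19045553}{803} = \frac{4611630}{803}$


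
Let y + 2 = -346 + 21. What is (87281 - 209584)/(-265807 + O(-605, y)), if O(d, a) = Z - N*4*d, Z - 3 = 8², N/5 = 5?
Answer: 122303/205240 ≈ 0.59590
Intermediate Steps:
N = 25 (N = 5*5 = 25)
Z = 67 (Z = 3 + 8² = 3 + 64 = 67)
y = -327 (y = -2 + (-346 + 21) = -2 - 325 = -327)
O(d, a) = 67 - 100*d (O(d, a) = 67 - 25*4*d = 67 - 100*d)
(87281 - 209584)/(-265807 + O(-605, y)) = (87281 - 209584)/(-265807 + (67 - 100*(-605))) = -122303/(-265807 + (67 + 60500)) = -122303/(-265807 + 60567) = -122303/(-205240) = -122303*(-1/205240) = 122303/205240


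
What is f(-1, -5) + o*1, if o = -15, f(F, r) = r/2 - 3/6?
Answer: -18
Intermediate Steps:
f(F, r) = -½ + r/2 (f(F, r) = r*(½) - 3*⅙ = r/2 - ½ = -½ + r/2)
f(-1, -5) + o*1 = (-½ + (½)*(-5)) - 15*1 = (-½ - 5/2) - 15 = -3 - 15 = -18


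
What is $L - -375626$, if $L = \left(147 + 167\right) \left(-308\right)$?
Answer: $278914$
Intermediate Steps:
$L = -96712$ ($L = 314 \left(-308\right) = -96712$)
$L - -375626 = -96712 - -375626 = -96712 + 375626 = 278914$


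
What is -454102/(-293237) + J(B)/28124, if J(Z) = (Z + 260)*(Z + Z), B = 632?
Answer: 1086684694/26098093 ≈ 41.638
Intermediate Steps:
J(Z) = 2*Z*(260 + Z) (J(Z) = (260 + Z)*(2*Z) = 2*Z*(260 + Z))
-454102/(-293237) + J(B)/28124 = -454102/(-293237) + (2*632*(260 + 632))/28124 = -454102*(-1/293237) + (2*632*892)*(1/28124) = 454102/293237 + 1127488*(1/28124) = 454102/293237 + 3568/89 = 1086684694/26098093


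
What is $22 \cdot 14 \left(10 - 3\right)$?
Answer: $2156$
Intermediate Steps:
$22 \cdot 14 \left(10 - 3\right) = 308 \left(10 - 3\right) = 308 \cdot 7 = 2156$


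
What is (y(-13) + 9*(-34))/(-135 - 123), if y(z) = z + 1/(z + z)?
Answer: 2765/2236 ≈ 1.2366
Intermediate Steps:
y(z) = z + 1/(2*z)
(y(-13) + 9*(-34))/(-135 - 123) = ((-13 + (½)/(-13)) + 9*(-34))/(-135 - 123) = ((-13 + (½)*(-1/13)) - 306)/(-258) = ((-13 - 1/26) - 306)*(-1/258) = (-339/26 - 306)*(-1/258) = -8295/26*(-1/258) = 2765/2236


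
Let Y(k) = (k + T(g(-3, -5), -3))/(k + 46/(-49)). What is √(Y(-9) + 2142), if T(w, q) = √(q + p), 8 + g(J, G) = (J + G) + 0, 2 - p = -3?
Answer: √(508230765 - 23863*√2)/487 ≈ 46.290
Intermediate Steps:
p = 5 (p = 2 - 1*(-3) = 2 + 3 = 5)
g(J, G) = -8 + G + J (g(J, G) = -8 + ((J + G) + 0) = -8 + ((G + J) + 0) = -8 + (G + J) = -8 + G + J)
T(w, q) = √(5 + q) (T(w, q) = √(q + 5) = √(5 + q))
Y(k) = (k + √2)/(-46/49 + k) (Y(k) = (k + √(5 - 3))/(k + 46/(-49)) = (k + √2)/(k + 46*(-1/49)) = (k + √2)/(k - 46/49) = (k + √2)/(-46/49 + k))
√(Y(-9) + 2142) = √(49*(-9 + √2)/(-46 + 49*(-9)) + 2142) = √(49*(-9 + √2)/(-46 - 441) + 2142) = √(49*(-9 + √2)/(-487) + 2142) = √(49*(-1/487)*(-9 + √2) + 2142) = √((441/487 - 49*√2/487) + 2142) = √(1043595/487 - 49*√2/487)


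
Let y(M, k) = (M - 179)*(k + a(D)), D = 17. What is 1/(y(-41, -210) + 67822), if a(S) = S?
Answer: 1/110282 ≈ 9.0677e-6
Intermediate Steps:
y(M, k) = (-179 + M)*(17 + k) (y(M, k) = (M - 179)*(k + 17) = (-179 + M)*(17 + k))
1/(y(-41, -210) + 67822) = 1/((-3043 - 179*(-210) + 17*(-41) - 41*(-210)) + 67822) = 1/((-3043 + 37590 - 697 + 8610) + 67822) = 1/(42460 + 67822) = 1/110282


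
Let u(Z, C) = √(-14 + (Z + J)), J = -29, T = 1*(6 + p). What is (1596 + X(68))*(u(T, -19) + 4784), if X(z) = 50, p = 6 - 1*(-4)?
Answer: 7874464 + 4938*I*√3 ≈ 7.8745e+6 + 8552.9*I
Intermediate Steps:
p = 10 (p = 6 + 4 = 10)
T = 16 (T = 1*(6 + 10) = 1*16 = 16)
u(Z, C) = √(-43 + Z) (u(Z, C) = √(-14 + (Z - 29)) = √(-14 + (-29 + Z)) = √(-43 + Z))
(1596 + X(68))*(u(T, -19) + 4784) = (1596 + 50)*(√(-43 + 16) + 4784) = 1646*(√(-27) + 4784) = 1646*(3*I*√3 + 4784) = 1646*(4784 + 3*I*√3) = 7874464 + 4938*I*√3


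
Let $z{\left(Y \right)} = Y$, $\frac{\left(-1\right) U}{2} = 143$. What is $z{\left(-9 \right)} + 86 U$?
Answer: $-24605$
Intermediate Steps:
$U = -286$ ($U = \left(-2\right) 143 = -286$)
$z{\left(-9 \right)} + 86 U = -9 + 86 \left(-286\right) = -9 - 24596 = -24605$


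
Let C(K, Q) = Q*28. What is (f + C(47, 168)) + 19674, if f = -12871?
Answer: 11507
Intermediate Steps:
C(K, Q) = 28*Q
(f + C(47, 168)) + 19674 = (-12871 + 28*168) + 19674 = (-12871 + 4704) + 19674 = -8167 + 19674 = 11507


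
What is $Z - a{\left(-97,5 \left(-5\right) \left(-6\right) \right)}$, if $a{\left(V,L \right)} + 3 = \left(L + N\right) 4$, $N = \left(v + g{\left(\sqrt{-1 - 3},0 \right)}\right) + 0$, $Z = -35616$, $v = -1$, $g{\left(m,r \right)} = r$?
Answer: $-36209$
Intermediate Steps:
$N = -1$ ($N = \left(-1 + 0\right) + 0 = -1 + 0 = -1$)
$a{\left(V,L \right)} = -7 + 4 L$ ($a{\left(V,L \right)} = -3 + \left(L - 1\right) 4 = -3 + \left(-1 + L\right) 4 = -3 + \left(-4 + 4 L\right) = -7 + 4 L$)
$Z - a{\left(-97,5 \left(-5\right) \left(-6\right) \right)} = -35616 - \left(-7 + 4 \cdot 5 \left(-5\right) \left(-6\right)\right) = -35616 - \left(-7 + 4 \left(\left(-25\right) \left(-6\right)\right)\right) = -35616 - \left(-7 + 4 \cdot 150\right) = -35616 - \left(-7 + 600\right) = -35616 - 593 = -36209$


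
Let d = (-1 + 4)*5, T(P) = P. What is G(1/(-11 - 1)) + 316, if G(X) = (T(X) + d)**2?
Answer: 77545/144 ≈ 538.51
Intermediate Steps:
d = 15 (d = 3*5 = 15)
G(X) = (15 + X)**2 (G(X) = (X + 15)**2 = (15 + X)**2)
G(1/(-11 - 1)) + 316 = (15 + 1/(-11 - 1))**2 + 316 = (15 + 1/(-12))**2 + 316 = (15 - 1/12)**2 + 316 = (179/12)**2 + 316 = 32041/144 + 316 = 77545/144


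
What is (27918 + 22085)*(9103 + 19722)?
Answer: 1441336475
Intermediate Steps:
(27918 + 22085)*(9103 + 19722) = 50003*28825 = 1441336475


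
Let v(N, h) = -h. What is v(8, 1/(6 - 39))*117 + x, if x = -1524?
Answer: -16725/11 ≈ -1520.5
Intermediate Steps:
v(8, 1/(6 - 39))*117 + x = -1/(6 - 39)*117 - 1524 = -1/(-33)*117 - 1524 = -1*(-1/33)*117 - 1524 = (1/33)*117 - 1524 = 39/11 - 1524 = -16725/11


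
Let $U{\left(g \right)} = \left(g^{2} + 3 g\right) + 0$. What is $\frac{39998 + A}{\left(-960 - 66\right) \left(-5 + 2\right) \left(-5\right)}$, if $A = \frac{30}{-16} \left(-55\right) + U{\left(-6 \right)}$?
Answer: $- \frac{320953}{123120} \approx -2.6068$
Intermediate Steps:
$U{\left(g \right)} = g^{2} + 3 g$
$A = \frac{969}{8}$ ($A = \frac{30}{-16} \left(-55\right) - 6 \left(3 - 6\right) = 30 \left(- \frac{1}{16}\right) \left(-55\right) - -18 = \left(- \frac{15}{8}\right) \left(-55\right) + 18 = \frac{825}{8} + 18 = \frac{969}{8} \approx 121.13$)
$\frac{39998 + A}{\left(-960 - 66\right) \left(-5 + 2\right) \left(-5\right)} = \frac{39998 + \frac{969}{8}}{\left(-960 - 66\right) \left(-5 + 2\right) \left(-5\right)} = \frac{320953}{8 \left(-960 - 66\right) \left(\left(-3\right) \left(-5\right)\right)} = \frac{320953}{8 \left(\left(-1026\right) 15\right)} = \frac{320953}{8 \left(-15390\right)} = \frac{320953}{8} \left(- \frac{1}{15390}\right) = - \frac{320953}{123120}$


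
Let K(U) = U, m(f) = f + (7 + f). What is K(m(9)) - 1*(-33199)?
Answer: 33224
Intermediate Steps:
m(f) = 7 + 2*f
K(m(9)) - 1*(-33199) = (7 + 2*9) - 1*(-33199) = (7 + 18) + 33199 = 25 + 33199 = 33224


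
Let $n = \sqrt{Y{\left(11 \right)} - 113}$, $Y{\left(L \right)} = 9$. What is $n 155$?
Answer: $310 i \sqrt{26} \approx 1580.7 i$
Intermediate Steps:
$n = 2 i \sqrt{26}$ ($n = \sqrt{9 - 113} = \sqrt{-104} = 2 i \sqrt{26} \approx 10.198 i$)
$n 155 = 2 i \sqrt{26} \cdot 155 = 310 i \sqrt{26}$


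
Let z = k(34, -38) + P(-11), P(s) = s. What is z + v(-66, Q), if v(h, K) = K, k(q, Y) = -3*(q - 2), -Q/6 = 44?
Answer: -371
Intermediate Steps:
Q = -264 (Q = -6*44 = -264)
k(q, Y) = 6 - 3*q (k(q, Y) = -3*(-2 + q) = 6 - 3*q)
z = -107 (z = (6 - 3*34) - 11 = (6 - 102) - 11 = -96 - 11 = -107)
z + v(-66, Q) = -107 - 264 = -371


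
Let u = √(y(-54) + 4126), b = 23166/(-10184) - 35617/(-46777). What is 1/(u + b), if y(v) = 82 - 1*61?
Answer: 85856522257489868/235144948774092032103 + 56733753910218256*√4147/235144948774092032103 ≈ 0.015902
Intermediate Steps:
y(v) = 21 (y(v) = 82 - 61 = 21)
b = -360456227/238188484 (b = 23166*(-1/10184) - 35617*(-1/46777) = -11583/5092 + 35617/46777 = -360456227/238188484 ≈ -1.5133)
u = √4147 (u = √(21 + 4126) = √4147 ≈ 64.397)
1/(u + b) = 1/(√4147 - 360456227/238188484) = 1/(-360456227/238188484 + √4147)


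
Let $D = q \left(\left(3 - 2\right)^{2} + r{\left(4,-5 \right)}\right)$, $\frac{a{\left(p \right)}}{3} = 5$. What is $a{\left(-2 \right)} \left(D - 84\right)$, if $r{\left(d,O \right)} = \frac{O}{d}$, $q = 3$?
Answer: $- \frac{5085}{4} \approx -1271.3$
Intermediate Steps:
$a{\left(p \right)} = 15$ ($a{\left(p \right)} = 3 \cdot 5 = 15$)
$D = - \frac{3}{4}$ ($D = 3 \left(\left(3 - 2\right)^{2} - \frac{5}{4}\right) = 3 \left(1^{2} - \frac{5}{4}\right) = 3 \left(1 - \frac{5}{4}\right) = 3 \left(- \frac{1}{4}\right) = - \frac{3}{4} \approx -0.75$)
$a{\left(-2 \right)} \left(D - 84\right) = 15 \left(- \frac{3}{4} - 84\right) = 15 \left(- \frac{339}{4}\right) = - \frac{5085}{4}$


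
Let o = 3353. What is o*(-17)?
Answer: -57001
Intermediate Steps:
o*(-17) = 3353*(-17) = -57001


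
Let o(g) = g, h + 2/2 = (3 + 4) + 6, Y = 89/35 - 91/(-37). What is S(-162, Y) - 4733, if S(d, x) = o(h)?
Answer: -4721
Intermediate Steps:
Y = 6478/1295 (Y = 89*(1/35) - 91*(-1/37) = 89/35 + 91/37 = 6478/1295 ≈ 5.0023)
h = 12 (h = -1 + ((3 + 4) + 6) = -1 + (7 + 6) = -1 + 13 = 12)
S(d, x) = 12
S(-162, Y) - 4733 = 12 - 4733 = -4721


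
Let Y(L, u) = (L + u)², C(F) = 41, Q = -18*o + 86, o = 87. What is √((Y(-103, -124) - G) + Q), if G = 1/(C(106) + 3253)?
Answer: √60339274230/1098 ≈ 223.72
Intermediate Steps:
Q = -1480 (Q = -18*87 + 86 = -1566 + 86 = -1480)
G = 1/3294 (G = 1/(41 + 3253) = 1/3294 ≈ 0.00030358)
√((Y(-103, -124) - G) + Q) = √(((-103 - 124)² - 1*1/3294) - 1480) = √(((-227)² - 1/3294) - 1480) = √((51529 - 1/3294) - 1480) = √(169736525/3294 - 1480) = √(164861405/3294) = √60339274230/1098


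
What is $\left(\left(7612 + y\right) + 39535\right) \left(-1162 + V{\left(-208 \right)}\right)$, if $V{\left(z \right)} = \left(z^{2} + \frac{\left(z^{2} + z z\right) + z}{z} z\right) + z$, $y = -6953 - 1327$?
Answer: $4983293538$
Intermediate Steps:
$y = -8280$
$V{\left(z \right)} = 2 z + 3 z^{2}$ ($V{\left(z \right)} = \left(z^{2} + \frac{\left(z^{2} + z^{2}\right) + z}{z} z\right) + z = \left(z^{2} + \frac{2 z^{2} + z}{z} z\right) + z = \left(z^{2} + \frac{z + 2 z^{2}}{z} z\right) + z = \left(z^{2} + \left(z + 2 z^{2}\right)\right) + z = \left(z + 3 z^{2}\right) + z = 2 z + 3 z^{2}$)
$\left(\left(7612 + y\right) + 39535\right) \left(-1162 + V{\left(-208 \right)}\right) = \left(\left(7612 - 8280\right) + 39535\right) \left(-1162 - 208 \left(2 + 3 \left(-208\right)\right)\right) = \left(-668 + 39535\right) \left(-1162 - 208 \left(2 - 624\right)\right) = 38867 \left(-1162 - -129376\right) = 38867 \left(-1162 + 129376\right) = 38867 \cdot 128214 = 4983293538$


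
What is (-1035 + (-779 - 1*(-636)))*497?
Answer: -585466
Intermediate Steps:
(-1035 + (-779 - 1*(-636)))*497 = (-1035 + (-779 + 636))*497 = (-1035 - 143)*497 = -1178*497 = -585466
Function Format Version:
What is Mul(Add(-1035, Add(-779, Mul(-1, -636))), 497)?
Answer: -585466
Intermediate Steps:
Mul(Add(-1035, Add(-779, Mul(-1, -636))), 497) = Mul(Add(-1035, Add(-779, 636)), 497) = Mul(Add(-1035, -143), 497) = Mul(-1178, 497) = -585466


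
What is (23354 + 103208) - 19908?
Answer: 106654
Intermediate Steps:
(23354 + 103208) - 19908 = 126562 - 19908 = 106654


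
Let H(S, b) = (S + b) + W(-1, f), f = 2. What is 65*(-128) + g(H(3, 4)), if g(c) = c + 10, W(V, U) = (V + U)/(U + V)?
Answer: -8302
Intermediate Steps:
W(V, U) = 1 (W(V, U) = (U + V)/(U + V) = 1)
H(S, b) = 1 + S + b (H(S, b) = (S + b) + 1 = 1 + S + b)
g(c) = 10 + c
65*(-128) + g(H(3, 4)) = 65*(-128) + (10 + (1 + 3 + 4)) = -8320 + (10 + 8) = -8320 + 18 = -8302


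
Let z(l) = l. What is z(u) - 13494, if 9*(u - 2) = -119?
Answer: -121547/9 ≈ -13505.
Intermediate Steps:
u = -101/9 (u = 2 + (⅑)*(-119) = 2 - 119/9 = -101/9 ≈ -11.222)
z(u) - 13494 = -101/9 - 13494 = -121547/9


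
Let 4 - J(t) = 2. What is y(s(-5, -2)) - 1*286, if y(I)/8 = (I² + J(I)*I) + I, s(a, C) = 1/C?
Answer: -296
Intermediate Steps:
J(t) = 2 (J(t) = 4 - 1*2 = 4 - 2 = 2)
y(I) = 8*I² + 24*I (y(I) = 8*((I² + 2*I) + I) = 8*(I² + 3*I) = 8*I² + 24*I)
y(s(-5, -2)) - 1*286 = 8*(3 + 1/(-2))/(-2) - 1*286 = 8*(-½)*(3 - ½) - 286 = 8*(-½)*(5/2) - 286 = -10 - 286 = -296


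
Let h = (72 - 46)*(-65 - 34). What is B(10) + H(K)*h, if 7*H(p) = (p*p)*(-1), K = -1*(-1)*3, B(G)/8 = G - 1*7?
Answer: 23334/7 ≈ 3333.4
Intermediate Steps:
B(G) = -56 + 8*G (B(G) = 8*(G - 1*7) = 8*(G - 7) = 8*(-7 + G) = -56 + 8*G)
K = 3 (K = 1*3 = 3)
H(p) = -p²/7 (H(p) = ((p*p)*(-1))/7 = (p²*(-1))/7 = (-p²)/7 = -p²/7)
h = -2574 (h = 26*(-99) = -2574)
B(10) + H(K)*h = (-56 + 8*10) - ⅐*3²*(-2574) = (-56 + 80) - ⅐*9*(-2574) = 24 - 9/7*(-2574) = 24 + 23166/7 = 23334/7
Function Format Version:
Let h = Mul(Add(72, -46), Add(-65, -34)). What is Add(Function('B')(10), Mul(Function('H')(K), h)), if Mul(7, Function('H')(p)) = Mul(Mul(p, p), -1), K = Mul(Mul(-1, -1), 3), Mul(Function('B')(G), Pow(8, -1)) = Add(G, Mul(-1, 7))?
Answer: Rational(23334, 7) ≈ 3333.4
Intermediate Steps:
Function('B')(G) = Add(-56, Mul(8, G)) (Function('B')(G) = Mul(8, Add(G, Mul(-1, 7))) = Mul(8, Add(G, -7)) = Mul(8, Add(-7, G)) = Add(-56, Mul(8, G)))
K = 3 (K = Mul(1, 3) = 3)
Function('H')(p) = Mul(Rational(-1, 7), Pow(p, 2)) (Function('H')(p) = Mul(Rational(1, 7), Mul(Mul(p, p), -1)) = Mul(Rational(1, 7), Mul(Pow(p, 2), -1)) = Mul(Rational(1, 7), Mul(-1, Pow(p, 2))) = Mul(Rational(-1, 7), Pow(p, 2)))
h = -2574 (h = Mul(26, -99) = -2574)
Add(Function('B')(10), Mul(Function('H')(K), h)) = Add(Add(-56, Mul(8, 10)), Mul(Mul(Rational(-1, 7), Pow(3, 2)), -2574)) = Add(Add(-56, 80), Mul(Mul(Rational(-1, 7), 9), -2574)) = Add(24, Mul(Rational(-9, 7), -2574)) = Add(24, Rational(23166, 7)) = Rational(23334, 7)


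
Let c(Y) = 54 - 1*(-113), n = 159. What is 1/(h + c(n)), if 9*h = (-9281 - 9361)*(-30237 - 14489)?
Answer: 3/277927865 ≈ 1.0794e-8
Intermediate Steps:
c(Y) = 167 (c(Y) = 54 + 113 = 167)
h = 277927364/3 (h = ((-9281 - 9361)*(-30237 - 14489))/9 = (-18642*(-44726))/9 = (1/9)*833782092 = 277927364/3 ≈ 9.2642e+7)
1/(h + c(n)) = 1/(277927364/3 + 167) = 1/(277927865/3) = 3/277927865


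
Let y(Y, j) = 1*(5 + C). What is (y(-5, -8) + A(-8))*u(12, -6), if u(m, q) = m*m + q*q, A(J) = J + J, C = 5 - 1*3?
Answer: -1620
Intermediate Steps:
C = 2 (C = 5 - 3 = 2)
A(J) = 2*J
u(m, q) = m² + q²
y(Y, j) = 7 (y(Y, j) = 1*(5 + 2) = 1*7 = 7)
(y(-5, -8) + A(-8))*u(12, -6) = (7 + 2*(-8))*(12² + (-6)²) = (7 - 16)*(144 + 36) = -9*180 = -1620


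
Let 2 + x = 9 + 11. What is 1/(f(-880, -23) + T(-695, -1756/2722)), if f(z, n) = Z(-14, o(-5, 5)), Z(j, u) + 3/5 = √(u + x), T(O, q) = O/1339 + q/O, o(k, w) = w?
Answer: 1793633943702715530/34890132611521625099 + 1604157527717094025*√23/34890132611521625099 ≈ 0.27191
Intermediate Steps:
x = 18 (x = -2 + (9 + 11) = -2 + 20 = 18)
T(O, q) = O/1339 + q/O (T(O, q) = O*(1/1339) + q/O = O/1339 + q/O)
Z(j, u) = -⅗ + √(18 + u) (Z(j, u) = -⅗ + √(u + 18) = -⅗ + √(18 + u))
f(z, n) = -⅗ + √23 (f(z, n) = -⅗ + √(18 + 5) = -⅗ + √23)
1/(f(-880, -23) + T(-695, -1756/2722)) = 1/((-⅗ + √23) + ((1/1339)*(-695) - 1756/2722/(-695))) = 1/((-⅗ + √23) + (-695/1339 - 1756*1/2722*(-1/695))) = 1/((-⅗ + √23) + (-695/1339 - 878/1361*(-1/695))) = 1/((-⅗ + √23) + (-695/1339 + 878/945895)) = 1/((-⅗ + √23) - 656221383/1266553405) = 1/(-1416153426/1266553405 + √23)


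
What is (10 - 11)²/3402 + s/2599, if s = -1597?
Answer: -5430395/8841798 ≈ -0.61417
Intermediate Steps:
(10 - 11)²/3402 + s/2599 = (10 - 11)²/3402 - 1597/2599 = (-1)²*(1/3402) - 1597*1/2599 = 1*(1/3402) - 1597/2599 = 1/3402 - 1597/2599 = -5430395/8841798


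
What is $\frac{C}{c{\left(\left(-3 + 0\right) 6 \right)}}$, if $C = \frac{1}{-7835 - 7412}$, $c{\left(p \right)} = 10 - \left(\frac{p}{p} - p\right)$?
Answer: $\frac{1}{137223} \approx 7.2874 \cdot 10^{-6}$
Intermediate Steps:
$c{\left(p \right)} = 9 + p$ ($c{\left(p \right)} = 10 - \left(1 - p\right) = 10 + \left(-1 + p\right) = 9 + p$)
$C = - \frac{1}{15247}$ ($C = \frac{1}{-15247} = - \frac{1}{15247} \approx -6.5587 \cdot 10^{-5}$)
$\frac{C}{c{\left(\left(-3 + 0\right) 6 \right)}} = - \frac{1}{15247 \left(9 + \left(-3 + 0\right) 6\right)} = - \frac{1}{15247 \left(9 - 18\right)} = - \frac{1}{15247 \left(-9\right)} = \left(- \frac{1}{15247}\right) \left(- \frac{1}{9}\right) = \frac{1}{137223}$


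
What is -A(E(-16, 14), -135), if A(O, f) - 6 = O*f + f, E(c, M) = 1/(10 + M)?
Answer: 1077/8 ≈ 134.63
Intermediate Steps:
A(O, f) = 6 + f + O*f (A(O, f) = 6 + (O*f + f) = 6 + (f + O*f) = 6 + f + O*f)
-A(E(-16, 14), -135) = -(6 - 135 - 135/(10 + 14)) = -(6 - 135 - 135/24) = -(6 - 135 + (1/24)*(-135)) = -(6 - 135 - 45/8) = -1*(-1077/8) = 1077/8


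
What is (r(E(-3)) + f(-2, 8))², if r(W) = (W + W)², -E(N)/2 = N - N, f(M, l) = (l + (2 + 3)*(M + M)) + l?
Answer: 16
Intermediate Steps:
f(M, l) = 2*l + 10*M (f(M, l) = (l + 5*(2*M)) + l = (l + 10*M) + l = 2*l + 10*M)
E(N) = 0 (E(N) = -2*(N - N) = -2*0 = 0)
r(W) = 4*W² (r(W) = (2*W)² = 4*W²)
(r(E(-3)) + f(-2, 8))² = (4*0² + (2*8 + 10*(-2)))² = (4*0 + (16 - 20))² = (0 - 4)² = (-4)² = 16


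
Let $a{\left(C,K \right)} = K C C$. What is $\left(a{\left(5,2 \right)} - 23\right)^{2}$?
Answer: $729$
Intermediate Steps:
$a{\left(C,K \right)} = K C^{2}$ ($a{\left(C,K \right)} = C K C = K C^{2}$)
$\left(a{\left(5,2 \right)} - 23\right)^{2} = \left(2 \cdot 5^{2} - 23\right)^{2} = \left(2 \cdot 25 - 23\right)^{2} = \left(50 - 23\right)^{2} = 27^{2} = 729$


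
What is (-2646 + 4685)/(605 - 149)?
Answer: 2039/456 ≈ 4.4715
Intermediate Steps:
(-2646 + 4685)/(605 - 149) = 2039/456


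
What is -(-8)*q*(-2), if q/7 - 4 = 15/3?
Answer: -1008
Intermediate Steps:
q = 63 (q = 28 + 7*(15/3) = 28 + 7*(15*(⅓)) = 28 + 7*5 = 28 + 35 = 63)
-(-8)*q*(-2) = -(-8)*63*(-2) = -4*(-126)*(-2) = 504*(-2) = -1008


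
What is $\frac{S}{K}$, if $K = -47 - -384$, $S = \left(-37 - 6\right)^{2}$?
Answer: $\frac{1849}{337} \approx 5.4866$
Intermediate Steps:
$S = 1849$ ($S = \left(-43\right)^{2} = 1849$)
$K = 337$ ($K = -47 + 384 = 337$)
$\frac{S}{K} = \frac{1849}{337}$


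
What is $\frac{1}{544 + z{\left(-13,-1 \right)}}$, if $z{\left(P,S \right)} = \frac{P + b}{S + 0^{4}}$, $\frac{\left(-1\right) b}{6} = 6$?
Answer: $\frac{1}{593} \approx 0.0016863$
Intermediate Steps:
$b = -36$ ($b = \left(-6\right) 6 = -36$)
$z{\left(P,S \right)} = \frac{-36 + P}{S}$ ($z{\left(P,S \right)} = \frac{P - 36}{S + 0^{4}} = \frac{-36 + P}{S + 0} = \frac{-36 + P}{S}$)
$\frac{1}{544 + z{\left(-13,-1 \right)}} = \frac{1}{544 + \frac{-36 - 13}{-1}} = \frac{1}{544 - -49} = \frac{1}{544 + 49} = \frac{1}{593}$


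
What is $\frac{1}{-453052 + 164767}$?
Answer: $- \frac{1}{288285} \approx -3.4688 \cdot 10^{-6}$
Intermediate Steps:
$\frac{1}{-453052 + 164767} = \frac{1}{-288285} = - \frac{1}{288285}$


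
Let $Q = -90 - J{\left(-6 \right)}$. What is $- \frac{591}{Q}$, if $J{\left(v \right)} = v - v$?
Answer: $\frac{197}{30} \approx 6.5667$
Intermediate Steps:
$J{\left(v \right)} = 0$
$Q = -90$ ($Q = -90 - 0 = -90 + 0 = -90$)
$- \frac{591}{Q} = - \frac{591}{-90} = \left(-591\right) \left(- \frac{1}{90}\right) = \frac{197}{30}$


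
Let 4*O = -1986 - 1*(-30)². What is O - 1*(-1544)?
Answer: 1645/2 ≈ 822.50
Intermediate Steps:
O = -1443/2 (O = (-1986 - 1*(-30)²)/4 = (-1986 - 1*900)/4 = (-1986 - 900)/4 = (¼)*(-2886) = -1443/2 ≈ -721.50)
O - 1*(-1544) = -1443/2 - 1*(-1544) = -1443/2 + 1544 = 1645/2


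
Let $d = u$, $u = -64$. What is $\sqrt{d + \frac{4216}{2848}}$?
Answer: $\frac{3 i \sqrt{220097}}{178} \approx 7.9069 i$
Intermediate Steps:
$d = -64$
$\sqrt{d + \frac{4216}{2848}} = \sqrt{-64 + \frac{4216}{2848}} = \sqrt{-64 + 4216 \cdot \frac{1}{2848}} = \sqrt{-64 + \frac{527}{356}} = \sqrt{- \frac{22257}{356}} = \frac{3 i \sqrt{220097}}{178}$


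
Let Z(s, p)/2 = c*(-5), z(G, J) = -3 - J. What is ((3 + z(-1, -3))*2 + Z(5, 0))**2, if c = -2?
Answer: 676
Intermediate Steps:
Z(s, p) = 20 (Z(s, p) = 2*(-2*(-5)) = 2*10 = 20)
((3 + z(-1, -3))*2 + Z(5, 0))**2 = ((3 + (-3 - 1*(-3)))*2 + 20)**2 = ((3 + (-3 + 3))*2 + 20)**2 = ((3 + 0)*2 + 20)**2 = (3*2 + 20)**2 = (6 + 20)**2 = 26**2 = 676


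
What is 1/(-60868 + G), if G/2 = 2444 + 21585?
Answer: -1/12810 ≈ -7.8064e-5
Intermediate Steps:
G = 48058 (G = 2*(2444 + 21585) = 2*24029 = 48058)
1/(-60868 + G) = 1/(-60868 + 48058) = 1/(-12810) = -1/12810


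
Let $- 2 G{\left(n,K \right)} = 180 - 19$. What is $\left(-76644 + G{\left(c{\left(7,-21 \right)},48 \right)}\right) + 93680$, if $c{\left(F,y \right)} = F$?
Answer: $\frac{33911}{2} \approx 16956.0$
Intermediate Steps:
$G{\left(n,K \right)} = - \frac{161}{2}$ ($G{\left(n,K \right)} = - \frac{180 - 19}{2} = \left(- \frac{1}{2}\right) 161 = - \frac{161}{2}$)
$\left(-76644 + G{\left(c{\left(7,-21 \right)},48 \right)}\right) + 93680 = \left(-76644 - \frac{161}{2}\right) + 93680 = - \frac{153449}{2} + 93680 = \frac{33911}{2}$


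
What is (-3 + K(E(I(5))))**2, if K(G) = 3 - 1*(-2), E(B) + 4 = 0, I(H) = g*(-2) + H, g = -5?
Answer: 4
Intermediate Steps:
I(H) = 10 + H (I(H) = -5*(-2) + H = 10 + H)
E(B) = -4 (E(B) = -4 + 0 = -4)
K(G) = 5 (K(G) = 3 + 2 = 5)
(-3 + K(E(I(5))))**2 = (-3 + 5)**2 = 2**2 = 4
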